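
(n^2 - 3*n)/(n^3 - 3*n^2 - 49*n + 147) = n/(n^2 - 49)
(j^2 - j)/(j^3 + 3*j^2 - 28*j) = (j - 1)/(j^2 + 3*j - 28)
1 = 1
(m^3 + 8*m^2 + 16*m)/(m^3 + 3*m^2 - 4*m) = (m + 4)/(m - 1)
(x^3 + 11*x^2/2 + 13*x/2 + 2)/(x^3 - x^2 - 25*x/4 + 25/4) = 2*(2*x^3 + 11*x^2 + 13*x + 4)/(4*x^3 - 4*x^2 - 25*x + 25)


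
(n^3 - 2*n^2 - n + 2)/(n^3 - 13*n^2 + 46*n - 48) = (n^2 - 1)/(n^2 - 11*n + 24)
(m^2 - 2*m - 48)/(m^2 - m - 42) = (m - 8)/(m - 7)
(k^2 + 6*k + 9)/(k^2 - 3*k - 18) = (k + 3)/(k - 6)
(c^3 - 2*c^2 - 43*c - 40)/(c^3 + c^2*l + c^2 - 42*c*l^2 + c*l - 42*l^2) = (c^2 - 3*c - 40)/(c^2 + c*l - 42*l^2)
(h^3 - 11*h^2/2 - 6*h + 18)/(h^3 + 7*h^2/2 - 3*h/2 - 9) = (h - 6)/(h + 3)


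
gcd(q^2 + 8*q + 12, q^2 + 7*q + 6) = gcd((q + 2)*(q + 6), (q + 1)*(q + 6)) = q + 6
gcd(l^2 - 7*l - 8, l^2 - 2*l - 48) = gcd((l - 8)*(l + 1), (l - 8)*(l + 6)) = l - 8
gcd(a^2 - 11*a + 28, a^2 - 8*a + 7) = a - 7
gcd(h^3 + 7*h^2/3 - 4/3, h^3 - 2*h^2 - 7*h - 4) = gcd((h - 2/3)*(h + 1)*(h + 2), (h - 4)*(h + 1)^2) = h + 1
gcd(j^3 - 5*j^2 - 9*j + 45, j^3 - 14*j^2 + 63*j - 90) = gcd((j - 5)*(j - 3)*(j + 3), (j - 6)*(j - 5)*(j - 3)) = j^2 - 8*j + 15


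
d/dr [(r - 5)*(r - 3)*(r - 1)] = 3*r^2 - 18*r + 23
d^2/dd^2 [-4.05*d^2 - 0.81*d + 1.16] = -8.10000000000000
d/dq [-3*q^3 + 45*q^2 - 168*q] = -9*q^2 + 90*q - 168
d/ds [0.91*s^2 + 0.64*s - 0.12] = 1.82*s + 0.64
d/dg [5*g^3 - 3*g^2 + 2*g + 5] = 15*g^2 - 6*g + 2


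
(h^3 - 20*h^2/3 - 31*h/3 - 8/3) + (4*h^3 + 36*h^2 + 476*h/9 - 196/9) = 5*h^3 + 88*h^2/3 + 383*h/9 - 220/9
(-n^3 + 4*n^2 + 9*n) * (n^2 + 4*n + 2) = -n^5 + 23*n^3 + 44*n^2 + 18*n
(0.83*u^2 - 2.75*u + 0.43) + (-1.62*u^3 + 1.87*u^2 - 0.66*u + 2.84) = -1.62*u^3 + 2.7*u^2 - 3.41*u + 3.27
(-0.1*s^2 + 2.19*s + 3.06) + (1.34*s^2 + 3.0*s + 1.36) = 1.24*s^2 + 5.19*s + 4.42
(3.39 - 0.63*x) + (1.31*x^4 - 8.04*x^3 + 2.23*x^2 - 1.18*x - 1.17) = 1.31*x^4 - 8.04*x^3 + 2.23*x^2 - 1.81*x + 2.22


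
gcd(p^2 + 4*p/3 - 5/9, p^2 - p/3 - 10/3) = p + 5/3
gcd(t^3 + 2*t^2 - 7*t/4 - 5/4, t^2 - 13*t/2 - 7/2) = t + 1/2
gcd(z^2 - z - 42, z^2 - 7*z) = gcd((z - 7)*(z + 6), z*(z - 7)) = z - 7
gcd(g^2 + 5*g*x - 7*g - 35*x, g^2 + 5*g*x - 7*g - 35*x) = g^2 + 5*g*x - 7*g - 35*x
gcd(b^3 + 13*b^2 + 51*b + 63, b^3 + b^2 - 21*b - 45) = b^2 + 6*b + 9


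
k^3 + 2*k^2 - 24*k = k*(k - 4)*(k + 6)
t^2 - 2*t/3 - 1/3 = (t - 1)*(t + 1/3)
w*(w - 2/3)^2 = w^3 - 4*w^2/3 + 4*w/9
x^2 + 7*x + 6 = (x + 1)*(x + 6)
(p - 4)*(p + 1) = p^2 - 3*p - 4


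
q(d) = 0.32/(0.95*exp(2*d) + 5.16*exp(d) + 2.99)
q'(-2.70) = -0.01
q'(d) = 0.32*(-1.9*exp(2*d) - 5.16*exp(d))/(0.95*exp(2*d) + 5.16*exp(d) + 2.99)^2 = (-0.608*exp(d) - 1.6512)*exp(d)/(0.95*exp(2*d) + 5.16*exp(d) + 2.99)^2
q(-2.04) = 0.09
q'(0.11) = -0.03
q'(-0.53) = -0.03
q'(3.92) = -0.00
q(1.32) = 0.01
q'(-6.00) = 0.00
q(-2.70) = 0.10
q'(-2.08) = -0.02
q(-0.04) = 0.04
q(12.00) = 0.00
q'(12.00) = 0.00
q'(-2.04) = -0.02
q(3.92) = 0.00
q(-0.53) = 0.05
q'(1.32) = -0.01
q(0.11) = 0.03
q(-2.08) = 0.09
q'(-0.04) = -0.03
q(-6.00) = 0.11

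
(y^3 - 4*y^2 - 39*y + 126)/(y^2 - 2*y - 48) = (y^2 - 10*y + 21)/(y - 8)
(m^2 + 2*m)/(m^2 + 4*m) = (m + 2)/(m + 4)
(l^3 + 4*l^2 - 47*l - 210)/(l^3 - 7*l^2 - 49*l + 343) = (l^2 + 11*l + 30)/(l^2 - 49)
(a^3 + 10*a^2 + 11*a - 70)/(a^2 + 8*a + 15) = (a^2 + 5*a - 14)/(a + 3)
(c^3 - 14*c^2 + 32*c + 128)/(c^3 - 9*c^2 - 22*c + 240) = (c^2 - 6*c - 16)/(c^2 - c - 30)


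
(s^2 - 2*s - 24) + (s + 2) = s^2 - s - 22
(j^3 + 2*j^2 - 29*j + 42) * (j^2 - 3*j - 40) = j^5 - j^4 - 75*j^3 + 49*j^2 + 1034*j - 1680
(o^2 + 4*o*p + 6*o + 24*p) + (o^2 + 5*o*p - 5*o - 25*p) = 2*o^2 + 9*o*p + o - p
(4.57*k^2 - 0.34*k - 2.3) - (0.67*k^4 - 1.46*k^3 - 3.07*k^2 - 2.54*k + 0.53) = -0.67*k^4 + 1.46*k^3 + 7.64*k^2 + 2.2*k - 2.83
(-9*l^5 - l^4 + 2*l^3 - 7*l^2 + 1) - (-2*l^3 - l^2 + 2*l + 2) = -9*l^5 - l^4 + 4*l^3 - 6*l^2 - 2*l - 1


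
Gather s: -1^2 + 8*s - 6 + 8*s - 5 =16*s - 12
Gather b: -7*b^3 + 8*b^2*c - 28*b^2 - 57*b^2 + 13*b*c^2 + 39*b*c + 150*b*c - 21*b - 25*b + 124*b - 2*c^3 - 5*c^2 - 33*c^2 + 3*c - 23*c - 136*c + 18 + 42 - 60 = -7*b^3 + b^2*(8*c - 85) + b*(13*c^2 + 189*c + 78) - 2*c^3 - 38*c^2 - 156*c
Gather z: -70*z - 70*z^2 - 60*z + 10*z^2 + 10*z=-60*z^2 - 120*z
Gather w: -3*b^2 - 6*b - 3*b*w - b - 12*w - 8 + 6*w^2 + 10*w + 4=-3*b^2 - 7*b + 6*w^2 + w*(-3*b - 2) - 4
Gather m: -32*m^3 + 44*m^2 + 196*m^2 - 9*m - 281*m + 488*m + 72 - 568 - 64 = -32*m^3 + 240*m^2 + 198*m - 560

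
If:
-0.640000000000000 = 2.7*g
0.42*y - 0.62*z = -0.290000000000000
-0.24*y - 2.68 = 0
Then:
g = -0.24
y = -11.17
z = -7.10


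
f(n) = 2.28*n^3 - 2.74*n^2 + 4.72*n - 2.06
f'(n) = 6.84*n^2 - 5.48*n + 4.72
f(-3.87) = -193.51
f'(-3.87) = 128.37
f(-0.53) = -5.67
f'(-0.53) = 9.55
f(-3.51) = -150.98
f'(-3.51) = 108.22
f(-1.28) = -17.37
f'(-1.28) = 22.94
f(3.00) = 49.00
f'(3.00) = 49.84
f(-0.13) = -2.72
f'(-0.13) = 5.55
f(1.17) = 3.36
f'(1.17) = 7.67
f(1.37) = 5.13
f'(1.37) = 10.05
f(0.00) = -2.06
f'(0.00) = 4.72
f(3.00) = 49.00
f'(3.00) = 49.84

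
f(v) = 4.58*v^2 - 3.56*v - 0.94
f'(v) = 9.16*v - 3.56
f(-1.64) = 17.22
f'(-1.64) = -18.58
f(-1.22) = 10.22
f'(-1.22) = -14.74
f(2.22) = 13.73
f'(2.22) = 16.78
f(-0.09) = -0.58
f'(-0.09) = -4.38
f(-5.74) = 170.39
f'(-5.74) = -56.14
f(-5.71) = 168.71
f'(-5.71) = -55.86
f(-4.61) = 112.81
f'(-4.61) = -45.79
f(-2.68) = 41.50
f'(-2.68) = -28.11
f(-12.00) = 701.30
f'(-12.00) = -113.48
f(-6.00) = 185.30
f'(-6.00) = -58.52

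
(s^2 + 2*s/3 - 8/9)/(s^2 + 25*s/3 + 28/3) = (s - 2/3)/(s + 7)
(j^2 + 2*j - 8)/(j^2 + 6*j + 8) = (j - 2)/(j + 2)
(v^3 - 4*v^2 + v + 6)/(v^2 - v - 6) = (v^2 - v - 2)/(v + 2)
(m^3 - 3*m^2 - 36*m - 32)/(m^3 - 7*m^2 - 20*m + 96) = (m + 1)/(m - 3)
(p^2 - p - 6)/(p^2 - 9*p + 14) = (p^2 - p - 6)/(p^2 - 9*p + 14)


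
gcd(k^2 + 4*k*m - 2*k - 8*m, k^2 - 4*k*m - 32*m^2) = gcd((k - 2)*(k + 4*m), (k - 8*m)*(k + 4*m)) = k + 4*m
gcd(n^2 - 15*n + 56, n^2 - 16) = 1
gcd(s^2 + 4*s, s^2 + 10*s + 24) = s + 4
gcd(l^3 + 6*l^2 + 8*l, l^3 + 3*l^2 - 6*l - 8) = l + 4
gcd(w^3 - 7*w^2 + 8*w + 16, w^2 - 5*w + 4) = w - 4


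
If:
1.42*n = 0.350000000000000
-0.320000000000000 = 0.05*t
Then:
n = 0.25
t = -6.40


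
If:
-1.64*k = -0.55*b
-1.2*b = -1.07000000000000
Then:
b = 0.89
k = 0.30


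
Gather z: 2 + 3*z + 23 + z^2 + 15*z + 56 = z^2 + 18*z + 81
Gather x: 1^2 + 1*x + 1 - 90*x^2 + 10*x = -90*x^2 + 11*x + 2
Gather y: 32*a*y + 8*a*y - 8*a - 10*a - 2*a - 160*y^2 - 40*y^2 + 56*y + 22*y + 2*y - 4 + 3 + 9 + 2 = -20*a - 200*y^2 + y*(40*a + 80) + 10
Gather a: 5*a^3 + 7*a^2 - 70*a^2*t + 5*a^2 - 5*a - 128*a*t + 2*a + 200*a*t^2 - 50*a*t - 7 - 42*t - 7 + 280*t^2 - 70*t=5*a^3 + a^2*(12 - 70*t) + a*(200*t^2 - 178*t - 3) + 280*t^2 - 112*t - 14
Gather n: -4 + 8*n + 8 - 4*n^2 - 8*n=4 - 4*n^2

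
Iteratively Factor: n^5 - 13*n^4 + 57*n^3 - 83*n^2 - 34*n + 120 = (n - 4)*(n^4 - 9*n^3 + 21*n^2 + n - 30) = (n - 5)*(n - 4)*(n^3 - 4*n^2 + n + 6) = (n - 5)*(n - 4)*(n - 2)*(n^2 - 2*n - 3) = (n - 5)*(n - 4)*(n - 2)*(n + 1)*(n - 3)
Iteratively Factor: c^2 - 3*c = (c - 3)*(c)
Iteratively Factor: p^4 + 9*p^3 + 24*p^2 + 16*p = (p + 1)*(p^3 + 8*p^2 + 16*p) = (p + 1)*(p + 4)*(p^2 + 4*p) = p*(p + 1)*(p + 4)*(p + 4)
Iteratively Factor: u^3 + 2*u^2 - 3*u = (u - 1)*(u^2 + 3*u) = (u - 1)*(u + 3)*(u)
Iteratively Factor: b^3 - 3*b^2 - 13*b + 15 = (b + 3)*(b^2 - 6*b + 5) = (b - 1)*(b + 3)*(b - 5)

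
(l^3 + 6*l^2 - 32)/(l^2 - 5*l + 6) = (l^2 + 8*l + 16)/(l - 3)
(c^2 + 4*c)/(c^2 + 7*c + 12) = c/(c + 3)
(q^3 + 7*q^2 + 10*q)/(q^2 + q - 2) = q*(q + 5)/(q - 1)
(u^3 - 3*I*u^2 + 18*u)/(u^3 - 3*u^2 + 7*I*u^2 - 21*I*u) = (u^2 - 3*I*u + 18)/(u^2 + u*(-3 + 7*I) - 21*I)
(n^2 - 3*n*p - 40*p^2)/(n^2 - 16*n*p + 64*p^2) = (-n - 5*p)/(-n + 8*p)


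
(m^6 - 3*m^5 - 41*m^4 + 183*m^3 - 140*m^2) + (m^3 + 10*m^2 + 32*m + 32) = m^6 - 3*m^5 - 41*m^4 + 184*m^3 - 130*m^2 + 32*m + 32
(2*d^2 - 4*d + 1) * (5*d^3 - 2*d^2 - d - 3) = 10*d^5 - 24*d^4 + 11*d^3 - 4*d^2 + 11*d - 3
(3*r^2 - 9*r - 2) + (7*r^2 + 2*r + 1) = 10*r^2 - 7*r - 1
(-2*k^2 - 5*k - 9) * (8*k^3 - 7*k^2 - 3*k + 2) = -16*k^5 - 26*k^4 - 31*k^3 + 74*k^2 + 17*k - 18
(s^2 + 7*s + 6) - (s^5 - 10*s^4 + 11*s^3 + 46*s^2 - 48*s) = -s^5 + 10*s^4 - 11*s^3 - 45*s^2 + 55*s + 6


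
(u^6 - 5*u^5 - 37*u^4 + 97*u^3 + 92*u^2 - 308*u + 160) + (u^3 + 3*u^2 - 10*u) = u^6 - 5*u^5 - 37*u^4 + 98*u^3 + 95*u^2 - 318*u + 160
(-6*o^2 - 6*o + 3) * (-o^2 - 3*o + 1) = 6*o^4 + 24*o^3 + 9*o^2 - 15*o + 3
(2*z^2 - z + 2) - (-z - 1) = 2*z^2 + 3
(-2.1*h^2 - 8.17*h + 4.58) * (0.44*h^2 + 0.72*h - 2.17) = -0.924*h^4 - 5.1068*h^3 + 0.689800000000001*h^2 + 21.0265*h - 9.9386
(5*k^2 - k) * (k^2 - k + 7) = 5*k^4 - 6*k^3 + 36*k^2 - 7*k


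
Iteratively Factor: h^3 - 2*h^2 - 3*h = (h + 1)*(h^2 - 3*h) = h*(h + 1)*(h - 3)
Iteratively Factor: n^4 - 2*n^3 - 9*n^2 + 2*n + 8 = (n + 2)*(n^3 - 4*n^2 - n + 4) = (n - 1)*(n + 2)*(n^2 - 3*n - 4) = (n - 1)*(n + 1)*(n + 2)*(n - 4)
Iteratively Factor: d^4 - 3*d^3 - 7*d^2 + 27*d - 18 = (d - 2)*(d^3 - d^2 - 9*d + 9) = (d - 2)*(d + 3)*(d^2 - 4*d + 3) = (d - 2)*(d - 1)*(d + 3)*(d - 3)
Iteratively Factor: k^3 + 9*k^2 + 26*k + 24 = (k + 3)*(k^2 + 6*k + 8) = (k + 2)*(k + 3)*(k + 4)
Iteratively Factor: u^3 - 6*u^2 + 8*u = (u - 4)*(u^2 - 2*u) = (u - 4)*(u - 2)*(u)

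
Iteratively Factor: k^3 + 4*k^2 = (k + 4)*(k^2) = k*(k + 4)*(k)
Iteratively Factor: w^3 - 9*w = (w)*(w^2 - 9) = w*(w + 3)*(w - 3)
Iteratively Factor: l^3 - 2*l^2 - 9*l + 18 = (l - 3)*(l^2 + l - 6) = (l - 3)*(l - 2)*(l + 3)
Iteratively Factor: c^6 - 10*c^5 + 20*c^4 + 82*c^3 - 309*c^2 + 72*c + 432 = (c - 3)*(c^5 - 7*c^4 - c^3 + 79*c^2 - 72*c - 144) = (c - 4)*(c - 3)*(c^4 - 3*c^3 - 13*c^2 + 27*c + 36) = (c - 4)^2*(c - 3)*(c^3 + c^2 - 9*c - 9) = (c - 4)^2*(c - 3)*(c + 1)*(c^2 - 9) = (c - 4)^2*(c - 3)*(c + 1)*(c + 3)*(c - 3)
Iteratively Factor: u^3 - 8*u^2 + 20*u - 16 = (u - 2)*(u^2 - 6*u + 8) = (u - 4)*(u - 2)*(u - 2)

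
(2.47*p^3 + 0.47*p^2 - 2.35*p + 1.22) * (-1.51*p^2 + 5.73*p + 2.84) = -3.7297*p^5 + 13.4434*p^4 + 13.2564*p^3 - 13.9729*p^2 + 0.316600000000001*p + 3.4648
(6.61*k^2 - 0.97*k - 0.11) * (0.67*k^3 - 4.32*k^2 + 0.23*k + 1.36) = 4.4287*k^5 - 29.2051*k^4 + 5.637*k^3 + 9.2417*k^2 - 1.3445*k - 0.1496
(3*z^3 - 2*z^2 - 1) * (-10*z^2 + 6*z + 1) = -30*z^5 + 38*z^4 - 9*z^3 + 8*z^2 - 6*z - 1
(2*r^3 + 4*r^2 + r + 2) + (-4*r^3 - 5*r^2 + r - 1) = -2*r^3 - r^2 + 2*r + 1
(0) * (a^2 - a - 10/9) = 0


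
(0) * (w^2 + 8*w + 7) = 0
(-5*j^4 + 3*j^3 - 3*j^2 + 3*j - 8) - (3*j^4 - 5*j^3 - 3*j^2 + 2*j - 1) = -8*j^4 + 8*j^3 + j - 7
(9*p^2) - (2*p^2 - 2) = 7*p^2 + 2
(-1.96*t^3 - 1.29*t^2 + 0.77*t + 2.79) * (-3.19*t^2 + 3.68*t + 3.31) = 6.2524*t^5 - 3.0977*t^4 - 13.6911*t^3 - 10.3364*t^2 + 12.8159*t + 9.2349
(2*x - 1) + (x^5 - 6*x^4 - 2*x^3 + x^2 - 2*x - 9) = x^5 - 6*x^4 - 2*x^3 + x^2 - 10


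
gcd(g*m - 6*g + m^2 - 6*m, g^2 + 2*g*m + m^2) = g + m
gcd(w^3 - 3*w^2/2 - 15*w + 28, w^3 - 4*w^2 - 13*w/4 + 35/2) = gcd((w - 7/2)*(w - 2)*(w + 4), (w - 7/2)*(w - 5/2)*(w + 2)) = w - 7/2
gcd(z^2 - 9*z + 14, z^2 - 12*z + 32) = 1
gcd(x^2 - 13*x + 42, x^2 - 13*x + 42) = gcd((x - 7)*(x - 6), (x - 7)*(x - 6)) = x^2 - 13*x + 42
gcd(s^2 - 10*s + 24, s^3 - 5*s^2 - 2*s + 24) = s - 4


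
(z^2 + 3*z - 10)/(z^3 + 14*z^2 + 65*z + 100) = (z - 2)/(z^2 + 9*z + 20)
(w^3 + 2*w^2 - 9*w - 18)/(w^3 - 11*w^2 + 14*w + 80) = (w^2 - 9)/(w^2 - 13*w + 40)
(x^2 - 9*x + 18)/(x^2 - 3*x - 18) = (x - 3)/(x + 3)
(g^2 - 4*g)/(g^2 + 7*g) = (g - 4)/(g + 7)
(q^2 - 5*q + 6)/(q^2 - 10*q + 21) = (q - 2)/(q - 7)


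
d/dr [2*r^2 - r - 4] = 4*r - 1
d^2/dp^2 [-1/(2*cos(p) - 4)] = (cos(p)^2/2 + cos(p) - 1)/(cos(p) - 2)^3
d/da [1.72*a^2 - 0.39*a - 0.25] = 3.44*a - 0.39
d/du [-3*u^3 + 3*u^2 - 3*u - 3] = -9*u^2 + 6*u - 3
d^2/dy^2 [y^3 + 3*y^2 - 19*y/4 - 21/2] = 6*y + 6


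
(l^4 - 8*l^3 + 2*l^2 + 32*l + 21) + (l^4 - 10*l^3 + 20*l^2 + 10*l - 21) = 2*l^4 - 18*l^3 + 22*l^2 + 42*l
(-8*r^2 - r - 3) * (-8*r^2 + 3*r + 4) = 64*r^4 - 16*r^3 - 11*r^2 - 13*r - 12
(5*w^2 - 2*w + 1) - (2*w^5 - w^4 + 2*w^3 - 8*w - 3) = -2*w^5 + w^4 - 2*w^3 + 5*w^2 + 6*w + 4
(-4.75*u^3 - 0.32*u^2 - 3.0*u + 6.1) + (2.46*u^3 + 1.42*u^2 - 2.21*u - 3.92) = -2.29*u^3 + 1.1*u^2 - 5.21*u + 2.18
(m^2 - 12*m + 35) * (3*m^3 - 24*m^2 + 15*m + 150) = 3*m^5 - 60*m^4 + 408*m^3 - 870*m^2 - 1275*m + 5250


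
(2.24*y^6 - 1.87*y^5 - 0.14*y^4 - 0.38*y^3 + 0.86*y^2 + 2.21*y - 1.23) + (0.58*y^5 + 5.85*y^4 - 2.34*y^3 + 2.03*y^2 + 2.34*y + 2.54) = 2.24*y^6 - 1.29*y^5 + 5.71*y^4 - 2.72*y^3 + 2.89*y^2 + 4.55*y + 1.31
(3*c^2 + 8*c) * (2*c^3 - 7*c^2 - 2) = 6*c^5 - 5*c^4 - 56*c^3 - 6*c^2 - 16*c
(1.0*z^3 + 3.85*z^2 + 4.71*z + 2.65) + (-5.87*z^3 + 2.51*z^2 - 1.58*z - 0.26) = -4.87*z^3 + 6.36*z^2 + 3.13*z + 2.39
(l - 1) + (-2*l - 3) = -l - 4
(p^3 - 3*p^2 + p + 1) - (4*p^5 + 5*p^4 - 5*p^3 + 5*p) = -4*p^5 - 5*p^4 + 6*p^3 - 3*p^2 - 4*p + 1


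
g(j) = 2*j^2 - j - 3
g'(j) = 4*j - 1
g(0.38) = -3.09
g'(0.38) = 0.52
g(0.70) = -2.72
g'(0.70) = 1.80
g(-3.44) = 24.11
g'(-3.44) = -14.76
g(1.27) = -1.04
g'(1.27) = 4.08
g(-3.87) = 30.82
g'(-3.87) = -16.48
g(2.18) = 4.32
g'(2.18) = 7.72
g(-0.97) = -0.15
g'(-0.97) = -4.88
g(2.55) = 7.46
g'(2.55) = 9.20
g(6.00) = 63.00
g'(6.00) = 23.00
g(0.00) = -3.00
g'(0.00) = -1.00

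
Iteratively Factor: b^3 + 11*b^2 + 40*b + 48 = (b + 4)*(b^2 + 7*b + 12) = (b + 3)*(b + 4)*(b + 4)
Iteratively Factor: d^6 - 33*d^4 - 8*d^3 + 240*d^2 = (d + 4)*(d^5 - 4*d^4 - 17*d^3 + 60*d^2) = (d + 4)^2*(d^4 - 8*d^3 + 15*d^2) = (d - 5)*(d + 4)^2*(d^3 - 3*d^2) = d*(d - 5)*(d + 4)^2*(d^2 - 3*d) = d*(d - 5)*(d - 3)*(d + 4)^2*(d)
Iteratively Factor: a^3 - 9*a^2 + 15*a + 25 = (a - 5)*(a^2 - 4*a - 5) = (a - 5)^2*(a + 1)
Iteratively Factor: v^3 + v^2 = (v)*(v^2 + v) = v*(v + 1)*(v)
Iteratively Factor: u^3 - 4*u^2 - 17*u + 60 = (u + 4)*(u^2 - 8*u + 15) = (u - 3)*(u + 4)*(u - 5)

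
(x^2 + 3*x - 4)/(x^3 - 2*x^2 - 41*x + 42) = (x + 4)/(x^2 - x - 42)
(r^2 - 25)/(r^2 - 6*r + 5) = (r + 5)/(r - 1)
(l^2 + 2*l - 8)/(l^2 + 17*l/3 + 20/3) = 3*(l - 2)/(3*l + 5)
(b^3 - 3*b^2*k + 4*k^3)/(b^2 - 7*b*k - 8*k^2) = (b^2 - 4*b*k + 4*k^2)/(b - 8*k)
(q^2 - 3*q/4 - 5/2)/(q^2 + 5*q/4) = (q - 2)/q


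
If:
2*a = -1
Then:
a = -1/2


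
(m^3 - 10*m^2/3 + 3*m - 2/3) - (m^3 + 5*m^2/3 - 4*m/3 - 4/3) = -5*m^2 + 13*m/3 + 2/3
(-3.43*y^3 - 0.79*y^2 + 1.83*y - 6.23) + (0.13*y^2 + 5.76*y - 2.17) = -3.43*y^3 - 0.66*y^2 + 7.59*y - 8.4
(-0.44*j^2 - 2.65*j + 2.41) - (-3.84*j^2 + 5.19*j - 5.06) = 3.4*j^2 - 7.84*j + 7.47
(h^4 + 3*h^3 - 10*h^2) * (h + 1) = h^5 + 4*h^4 - 7*h^3 - 10*h^2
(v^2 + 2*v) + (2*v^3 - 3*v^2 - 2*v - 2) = 2*v^3 - 2*v^2 - 2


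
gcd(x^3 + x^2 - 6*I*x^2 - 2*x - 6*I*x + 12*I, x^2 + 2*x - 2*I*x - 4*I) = x + 2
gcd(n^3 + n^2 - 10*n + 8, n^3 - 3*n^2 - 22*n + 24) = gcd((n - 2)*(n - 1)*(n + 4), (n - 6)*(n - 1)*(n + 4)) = n^2 + 3*n - 4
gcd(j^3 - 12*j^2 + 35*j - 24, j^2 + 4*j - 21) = j - 3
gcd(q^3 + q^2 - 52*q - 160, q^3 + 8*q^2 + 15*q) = q + 5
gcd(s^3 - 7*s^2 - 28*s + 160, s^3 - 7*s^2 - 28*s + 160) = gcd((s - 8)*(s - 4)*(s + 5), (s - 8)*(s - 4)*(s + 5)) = s^3 - 7*s^2 - 28*s + 160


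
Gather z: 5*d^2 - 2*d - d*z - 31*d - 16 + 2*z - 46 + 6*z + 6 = 5*d^2 - 33*d + z*(8 - d) - 56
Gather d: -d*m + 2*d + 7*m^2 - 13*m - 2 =d*(2 - m) + 7*m^2 - 13*m - 2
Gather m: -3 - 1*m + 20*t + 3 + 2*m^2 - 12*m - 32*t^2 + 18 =2*m^2 - 13*m - 32*t^2 + 20*t + 18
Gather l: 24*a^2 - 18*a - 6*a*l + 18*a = 24*a^2 - 6*a*l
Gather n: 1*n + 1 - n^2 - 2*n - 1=-n^2 - n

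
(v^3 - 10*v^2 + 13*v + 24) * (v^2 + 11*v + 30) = v^5 + v^4 - 67*v^3 - 133*v^2 + 654*v + 720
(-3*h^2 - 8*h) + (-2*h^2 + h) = -5*h^2 - 7*h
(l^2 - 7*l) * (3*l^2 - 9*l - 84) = 3*l^4 - 30*l^3 - 21*l^2 + 588*l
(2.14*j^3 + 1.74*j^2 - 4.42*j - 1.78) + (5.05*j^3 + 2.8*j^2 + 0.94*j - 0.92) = 7.19*j^3 + 4.54*j^2 - 3.48*j - 2.7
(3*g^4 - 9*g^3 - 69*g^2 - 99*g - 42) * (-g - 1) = -3*g^5 + 6*g^4 + 78*g^3 + 168*g^2 + 141*g + 42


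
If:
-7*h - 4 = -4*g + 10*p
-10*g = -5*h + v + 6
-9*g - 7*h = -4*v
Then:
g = 13*v/115 - 42/115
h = 49*v/115 + 54/115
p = -291*v/1150 - 503/575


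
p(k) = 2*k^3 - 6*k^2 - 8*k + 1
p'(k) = 6*k^2 - 12*k - 8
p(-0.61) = 3.19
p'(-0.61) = 1.55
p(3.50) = -14.75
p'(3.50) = 23.50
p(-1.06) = 0.36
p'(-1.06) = 11.46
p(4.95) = 56.96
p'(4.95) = 79.62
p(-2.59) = -53.28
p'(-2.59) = 63.33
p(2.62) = -25.18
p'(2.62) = 1.75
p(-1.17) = -1.06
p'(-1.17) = 14.25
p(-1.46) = -6.33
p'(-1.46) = 22.31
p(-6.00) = -599.00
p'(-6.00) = 280.00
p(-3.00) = -83.00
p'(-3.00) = 82.00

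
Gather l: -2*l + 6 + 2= 8 - 2*l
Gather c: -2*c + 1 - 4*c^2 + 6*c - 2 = -4*c^2 + 4*c - 1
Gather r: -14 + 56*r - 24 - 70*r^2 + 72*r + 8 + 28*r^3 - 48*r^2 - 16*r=28*r^3 - 118*r^2 + 112*r - 30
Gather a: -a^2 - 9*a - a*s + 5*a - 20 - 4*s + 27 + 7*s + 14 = -a^2 + a*(-s - 4) + 3*s + 21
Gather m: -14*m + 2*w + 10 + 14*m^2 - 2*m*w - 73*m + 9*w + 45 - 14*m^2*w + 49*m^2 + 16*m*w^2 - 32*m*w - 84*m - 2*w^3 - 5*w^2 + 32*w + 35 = m^2*(63 - 14*w) + m*(16*w^2 - 34*w - 171) - 2*w^3 - 5*w^2 + 43*w + 90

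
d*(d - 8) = d^2 - 8*d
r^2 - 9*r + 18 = (r - 6)*(r - 3)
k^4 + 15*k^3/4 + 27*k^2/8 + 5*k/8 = k*(k + 1/4)*(k + 1)*(k + 5/2)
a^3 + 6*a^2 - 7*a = a*(a - 1)*(a + 7)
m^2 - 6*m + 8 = (m - 4)*(m - 2)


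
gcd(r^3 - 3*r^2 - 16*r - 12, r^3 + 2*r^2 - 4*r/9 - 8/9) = r + 2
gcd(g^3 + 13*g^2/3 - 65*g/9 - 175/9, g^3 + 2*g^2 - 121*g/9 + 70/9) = g^2 + 8*g/3 - 35/3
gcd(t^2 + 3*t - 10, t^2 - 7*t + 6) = 1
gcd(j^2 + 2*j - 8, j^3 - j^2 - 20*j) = j + 4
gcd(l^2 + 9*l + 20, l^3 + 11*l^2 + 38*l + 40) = l^2 + 9*l + 20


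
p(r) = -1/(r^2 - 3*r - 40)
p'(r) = -(3 - 2*r)/(r^2 - 3*r - 40)^2 = (2*r - 3)/(-r^2 + 3*r + 40)^2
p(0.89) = 0.02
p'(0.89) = -0.00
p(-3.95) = 0.08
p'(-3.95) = -0.07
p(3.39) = 0.03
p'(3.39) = 0.00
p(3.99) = 0.03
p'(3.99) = 0.00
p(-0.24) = 0.03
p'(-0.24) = -0.00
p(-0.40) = 0.03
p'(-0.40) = -0.00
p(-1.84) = 0.03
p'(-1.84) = -0.01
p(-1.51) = 0.03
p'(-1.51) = -0.01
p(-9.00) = -0.01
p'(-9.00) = 0.00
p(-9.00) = -0.01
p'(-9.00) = 0.00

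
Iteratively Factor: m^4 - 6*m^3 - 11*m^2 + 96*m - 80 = (m + 4)*(m^3 - 10*m^2 + 29*m - 20) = (m - 5)*(m + 4)*(m^2 - 5*m + 4) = (m - 5)*(m - 4)*(m + 4)*(m - 1)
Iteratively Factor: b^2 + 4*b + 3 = (b + 1)*(b + 3)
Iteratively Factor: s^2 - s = (s)*(s - 1)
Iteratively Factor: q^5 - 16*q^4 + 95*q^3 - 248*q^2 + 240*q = (q - 4)*(q^4 - 12*q^3 + 47*q^2 - 60*q) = q*(q - 4)*(q^3 - 12*q^2 + 47*q - 60) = q*(q - 5)*(q - 4)*(q^2 - 7*q + 12) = q*(q - 5)*(q - 4)*(q - 3)*(q - 4)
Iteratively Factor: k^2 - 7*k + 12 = (k - 3)*(k - 4)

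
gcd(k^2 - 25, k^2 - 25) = k^2 - 25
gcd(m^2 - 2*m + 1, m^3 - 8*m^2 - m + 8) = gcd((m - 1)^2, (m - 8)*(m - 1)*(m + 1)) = m - 1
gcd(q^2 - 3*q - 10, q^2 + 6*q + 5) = 1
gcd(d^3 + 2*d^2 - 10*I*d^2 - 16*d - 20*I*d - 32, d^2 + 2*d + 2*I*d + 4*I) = d + 2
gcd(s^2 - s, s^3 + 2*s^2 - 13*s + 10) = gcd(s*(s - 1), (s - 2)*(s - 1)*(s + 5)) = s - 1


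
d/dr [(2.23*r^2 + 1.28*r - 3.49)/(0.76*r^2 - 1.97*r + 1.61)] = (-5.3659*r^2 + 12.4854*r - 4.8145)/(0.5776*r^4 - 2.9944*r^3 + 6.3281*r^2 - 6.3434*r + 2.5921)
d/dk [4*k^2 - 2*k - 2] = 8*k - 2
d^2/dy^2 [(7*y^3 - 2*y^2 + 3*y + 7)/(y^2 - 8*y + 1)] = 2*(428*y^3 - 141*y^2 - 156*y + 463)/(y^6 - 24*y^5 + 195*y^4 - 560*y^3 + 195*y^2 - 24*y + 1)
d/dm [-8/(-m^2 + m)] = 8*(1 - 2*m)/(m^2*(m - 1)^2)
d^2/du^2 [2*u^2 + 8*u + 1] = 4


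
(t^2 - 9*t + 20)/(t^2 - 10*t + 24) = (t - 5)/(t - 6)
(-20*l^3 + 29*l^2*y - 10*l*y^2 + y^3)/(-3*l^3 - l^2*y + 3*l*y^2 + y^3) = (20*l^2 - 9*l*y + y^2)/(3*l^2 + 4*l*y + y^2)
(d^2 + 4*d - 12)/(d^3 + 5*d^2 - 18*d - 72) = (d - 2)/(d^2 - d - 12)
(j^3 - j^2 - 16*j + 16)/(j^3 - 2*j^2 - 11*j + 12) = (j + 4)/(j + 3)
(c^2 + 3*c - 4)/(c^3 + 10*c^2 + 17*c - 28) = 1/(c + 7)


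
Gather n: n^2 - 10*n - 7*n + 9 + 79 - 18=n^2 - 17*n + 70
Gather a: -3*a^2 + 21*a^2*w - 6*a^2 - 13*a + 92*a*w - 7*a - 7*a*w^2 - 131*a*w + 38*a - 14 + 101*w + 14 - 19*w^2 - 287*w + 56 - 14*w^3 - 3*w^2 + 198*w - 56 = a^2*(21*w - 9) + a*(-7*w^2 - 39*w + 18) - 14*w^3 - 22*w^2 + 12*w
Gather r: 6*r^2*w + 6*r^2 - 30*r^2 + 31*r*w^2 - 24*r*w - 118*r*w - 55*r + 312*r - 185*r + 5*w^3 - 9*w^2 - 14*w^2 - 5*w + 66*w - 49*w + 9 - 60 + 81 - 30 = r^2*(6*w - 24) + r*(31*w^2 - 142*w + 72) + 5*w^3 - 23*w^2 + 12*w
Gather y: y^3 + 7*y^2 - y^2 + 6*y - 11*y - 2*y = y^3 + 6*y^2 - 7*y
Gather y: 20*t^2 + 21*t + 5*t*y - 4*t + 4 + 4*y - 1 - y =20*t^2 + 17*t + y*(5*t + 3) + 3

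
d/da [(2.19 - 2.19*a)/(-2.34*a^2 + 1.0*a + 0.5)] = (-5.1246*a^2 + 2.19*a + 1.095)*(2.34*a^2 - 1.0*a - (a - 1)*(4.68*a - 1.0) - 0.5)/(-2.34*a^2 + 1.0*a + 0.5)^3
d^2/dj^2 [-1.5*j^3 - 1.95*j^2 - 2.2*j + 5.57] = -9.0*j - 3.9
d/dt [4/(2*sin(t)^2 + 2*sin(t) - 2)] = -2*(2*sin(t) + 1)*cos(t)/(sin(t) - cos(t)^2)^2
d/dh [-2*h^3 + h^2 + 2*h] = -6*h^2 + 2*h + 2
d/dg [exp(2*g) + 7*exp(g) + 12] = (2*exp(g) + 7)*exp(g)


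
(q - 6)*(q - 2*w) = q^2 - 2*q*w - 6*q + 12*w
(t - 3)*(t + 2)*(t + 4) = t^3 + 3*t^2 - 10*t - 24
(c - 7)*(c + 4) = c^2 - 3*c - 28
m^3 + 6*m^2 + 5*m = m*(m + 1)*(m + 5)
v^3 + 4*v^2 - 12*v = v*(v - 2)*(v + 6)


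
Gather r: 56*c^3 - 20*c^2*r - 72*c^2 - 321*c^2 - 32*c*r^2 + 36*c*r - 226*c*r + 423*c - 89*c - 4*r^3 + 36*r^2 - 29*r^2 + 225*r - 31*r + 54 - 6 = 56*c^3 - 393*c^2 + 334*c - 4*r^3 + r^2*(7 - 32*c) + r*(-20*c^2 - 190*c + 194) + 48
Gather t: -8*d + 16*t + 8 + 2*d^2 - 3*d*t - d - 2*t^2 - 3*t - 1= 2*d^2 - 9*d - 2*t^2 + t*(13 - 3*d) + 7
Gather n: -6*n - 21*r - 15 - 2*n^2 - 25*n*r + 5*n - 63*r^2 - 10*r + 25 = -2*n^2 + n*(-25*r - 1) - 63*r^2 - 31*r + 10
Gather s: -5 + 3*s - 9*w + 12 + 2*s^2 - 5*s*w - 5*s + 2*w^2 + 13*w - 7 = 2*s^2 + s*(-5*w - 2) + 2*w^2 + 4*w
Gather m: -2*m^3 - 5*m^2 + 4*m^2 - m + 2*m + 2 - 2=-2*m^3 - m^2 + m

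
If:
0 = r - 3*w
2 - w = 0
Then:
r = 6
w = 2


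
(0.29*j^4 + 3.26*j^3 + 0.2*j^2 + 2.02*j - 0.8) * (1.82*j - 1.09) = 0.5278*j^5 + 5.6171*j^4 - 3.1894*j^3 + 3.4584*j^2 - 3.6578*j + 0.872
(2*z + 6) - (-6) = 2*z + 12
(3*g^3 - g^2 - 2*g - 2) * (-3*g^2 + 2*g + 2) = -9*g^5 + 9*g^4 + 10*g^3 - 8*g - 4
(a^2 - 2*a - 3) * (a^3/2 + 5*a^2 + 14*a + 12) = a^5/2 + 4*a^4 + 5*a^3/2 - 31*a^2 - 66*a - 36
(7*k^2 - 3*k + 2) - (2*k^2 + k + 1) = 5*k^2 - 4*k + 1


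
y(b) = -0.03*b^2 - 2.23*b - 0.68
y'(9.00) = -2.77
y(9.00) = -23.18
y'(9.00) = -2.77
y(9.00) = -23.18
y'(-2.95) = -2.05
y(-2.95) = 5.64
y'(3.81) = -2.46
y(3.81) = -9.61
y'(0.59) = -2.27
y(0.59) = -2.01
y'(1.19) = -2.30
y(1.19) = -3.38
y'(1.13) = -2.30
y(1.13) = -3.24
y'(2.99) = -2.41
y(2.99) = -7.62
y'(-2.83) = -2.06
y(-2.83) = 5.39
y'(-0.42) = -2.20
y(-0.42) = 0.25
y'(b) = -0.06*b - 2.23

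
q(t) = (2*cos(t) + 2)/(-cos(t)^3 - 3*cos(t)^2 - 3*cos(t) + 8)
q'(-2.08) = 0.21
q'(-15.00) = 0.15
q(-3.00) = 0.00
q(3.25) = 0.00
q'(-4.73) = -0.35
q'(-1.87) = 0.25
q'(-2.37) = 0.16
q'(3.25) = 0.02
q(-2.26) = 0.08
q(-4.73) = 0.26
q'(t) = (2*cos(t) + 2)*(-3*sin(t)*cos(t)^2 - 6*sin(t)*cos(t) - 3*sin(t))/(-cos(t)^3 - 3*cos(t)^2 - 3*cos(t) + 8)^2 - 2*sin(t)/(-cos(t)^3 - 3*cos(t)^2 - 3*cos(t) + 8)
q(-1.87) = 0.16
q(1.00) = 0.58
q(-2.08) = 0.12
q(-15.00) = 0.05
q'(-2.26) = 0.18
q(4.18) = 0.11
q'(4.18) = 0.20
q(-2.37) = 0.06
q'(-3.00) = 0.03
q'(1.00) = -0.96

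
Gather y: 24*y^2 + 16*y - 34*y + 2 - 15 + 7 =24*y^2 - 18*y - 6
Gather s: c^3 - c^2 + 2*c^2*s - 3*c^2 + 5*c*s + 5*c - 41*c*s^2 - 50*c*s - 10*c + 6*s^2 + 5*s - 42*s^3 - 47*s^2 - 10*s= c^3 - 4*c^2 - 5*c - 42*s^3 + s^2*(-41*c - 41) + s*(2*c^2 - 45*c - 5)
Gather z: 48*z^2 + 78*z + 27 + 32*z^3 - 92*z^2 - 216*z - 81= 32*z^3 - 44*z^2 - 138*z - 54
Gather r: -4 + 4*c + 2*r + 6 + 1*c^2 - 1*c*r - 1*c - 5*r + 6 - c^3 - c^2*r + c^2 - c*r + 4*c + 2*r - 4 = -c^3 + 2*c^2 + 7*c + r*(-c^2 - 2*c - 1) + 4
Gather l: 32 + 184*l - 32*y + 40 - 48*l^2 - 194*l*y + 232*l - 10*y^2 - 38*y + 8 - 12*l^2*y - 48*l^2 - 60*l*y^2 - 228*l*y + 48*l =l^2*(-12*y - 96) + l*(-60*y^2 - 422*y + 464) - 10*y^2 - 70*y + 80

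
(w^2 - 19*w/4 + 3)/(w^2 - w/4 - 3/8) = 2*(w - 4)/(2*w + 1)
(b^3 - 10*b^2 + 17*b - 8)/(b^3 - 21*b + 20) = (b^2 - 9*b + 8)/(b^2 + b - 20)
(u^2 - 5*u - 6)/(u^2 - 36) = (u + 1)/(u + 6)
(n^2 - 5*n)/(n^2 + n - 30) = n/(n + 6)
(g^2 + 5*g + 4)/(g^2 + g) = (g + 4)/g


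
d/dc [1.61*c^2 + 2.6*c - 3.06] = 3.22*c + 2.6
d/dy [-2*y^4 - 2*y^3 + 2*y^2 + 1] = 2*y*(-4*y^2 - 3*y + 2)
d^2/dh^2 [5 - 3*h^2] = -6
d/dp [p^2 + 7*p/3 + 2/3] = 2*p + 7/3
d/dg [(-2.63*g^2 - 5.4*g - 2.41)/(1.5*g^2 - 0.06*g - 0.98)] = (8.2578*g^2 + 12.3848*g + 5.1474)/(2.25*g^4 - 0.18*g^3 - 2.9364*g^2 + 0.1176*g + 0.9604)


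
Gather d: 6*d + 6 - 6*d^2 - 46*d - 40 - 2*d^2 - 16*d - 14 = -8*d^2 - 56*d - 48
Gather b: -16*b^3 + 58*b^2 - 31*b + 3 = -16*b^3 + 58*b^2 - 31*b + 3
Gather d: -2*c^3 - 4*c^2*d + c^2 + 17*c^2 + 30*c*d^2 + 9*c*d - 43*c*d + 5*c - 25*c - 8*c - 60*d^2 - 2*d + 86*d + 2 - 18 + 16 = -2*c^3 + 18*c^2 - 28*c + d^2*(30*c - 60) + d*(-4*c^2 - 34*c + 84)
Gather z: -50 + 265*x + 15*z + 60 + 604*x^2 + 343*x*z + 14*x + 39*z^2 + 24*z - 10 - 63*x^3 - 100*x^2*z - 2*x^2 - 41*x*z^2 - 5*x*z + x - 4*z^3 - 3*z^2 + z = -63*x^3 + 602*x^2 + 280*x - 4*z^3 + z^2*(36 - 41*x) + z*(-100*x^2 + 338*x + 40)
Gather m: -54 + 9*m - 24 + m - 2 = 10*m - 80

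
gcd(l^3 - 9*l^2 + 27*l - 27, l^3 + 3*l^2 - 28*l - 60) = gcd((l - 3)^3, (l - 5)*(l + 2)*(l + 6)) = 1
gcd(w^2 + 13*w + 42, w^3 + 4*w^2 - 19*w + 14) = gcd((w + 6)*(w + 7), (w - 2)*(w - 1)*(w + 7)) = w + 7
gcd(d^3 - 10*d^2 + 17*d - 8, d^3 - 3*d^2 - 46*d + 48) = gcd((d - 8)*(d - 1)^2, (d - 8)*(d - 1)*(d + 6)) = d^2 - 9*d + 8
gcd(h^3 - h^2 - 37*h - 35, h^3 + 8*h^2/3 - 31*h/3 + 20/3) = h + 5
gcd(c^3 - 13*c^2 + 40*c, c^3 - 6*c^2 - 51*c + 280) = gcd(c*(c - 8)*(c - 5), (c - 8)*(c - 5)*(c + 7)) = c^2 - 13*c + 40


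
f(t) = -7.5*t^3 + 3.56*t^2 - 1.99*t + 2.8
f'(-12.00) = -3327.43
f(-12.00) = 13499.32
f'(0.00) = -1.99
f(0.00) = 2.80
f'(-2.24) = -130.83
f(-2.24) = 109.42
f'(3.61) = -269.51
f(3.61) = -310.83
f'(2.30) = -104.64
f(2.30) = -74.20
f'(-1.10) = -37.05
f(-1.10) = 19.28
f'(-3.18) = -252.16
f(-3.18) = 286.31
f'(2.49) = -123.76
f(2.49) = -95.87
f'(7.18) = -1110.80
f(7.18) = -2604.06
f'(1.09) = -20.96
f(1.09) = -4.85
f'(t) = -22.5*t^2 + 7.12*t - 1.99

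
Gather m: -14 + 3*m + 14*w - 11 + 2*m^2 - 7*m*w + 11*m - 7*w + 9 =2*m^2 + m*(14 - 7*w) + 7*w - 16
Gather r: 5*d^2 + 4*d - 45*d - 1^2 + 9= 5*d^2 - 41*d + 8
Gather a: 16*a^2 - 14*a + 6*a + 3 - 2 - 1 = 16*a^2 - 8*a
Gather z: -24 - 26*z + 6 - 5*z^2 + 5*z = -5*z^2 - 21*z - 18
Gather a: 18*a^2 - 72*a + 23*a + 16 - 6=18*a^2 - 49*a + 10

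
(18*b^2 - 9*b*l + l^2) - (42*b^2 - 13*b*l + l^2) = -24*b^2 + 4*b*l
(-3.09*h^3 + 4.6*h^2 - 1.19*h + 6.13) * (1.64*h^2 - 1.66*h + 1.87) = -5.0676*h^5 + 12.6734*h^4 - 15.3659*h^3 + 20.6306*h^2 - 12.4011*h + 11.4631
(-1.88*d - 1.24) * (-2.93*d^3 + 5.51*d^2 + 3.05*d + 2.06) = 5.5084*d^4 - 6.7256*d^3 - 12.5664*d^2 - 7.6548*d - 2.5544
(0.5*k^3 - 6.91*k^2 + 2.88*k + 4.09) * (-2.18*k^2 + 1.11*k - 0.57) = -1.09*k^5 + 15.6188*k^4 - 14.2335*k^3 - 1.7807*k^2 + 2.8983*k - 2.3313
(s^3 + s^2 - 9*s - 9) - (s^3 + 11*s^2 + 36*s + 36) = -10*s^2 - 45*s - 45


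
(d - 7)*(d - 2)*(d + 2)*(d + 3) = d^4 - 4*d^3 - 25*d^2 + 16*d + 84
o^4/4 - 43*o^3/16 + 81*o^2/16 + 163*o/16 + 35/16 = (o/4 + 1/4)*(o - 7)*(o - 5)*(o + 1/4)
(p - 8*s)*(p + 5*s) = p^2 - 3*p*s - 40*s^2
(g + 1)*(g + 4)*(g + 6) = g^3 + 11*g^2 + 34*g + 24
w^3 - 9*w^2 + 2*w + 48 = (w - 8)*(w - 3)*(w + 2)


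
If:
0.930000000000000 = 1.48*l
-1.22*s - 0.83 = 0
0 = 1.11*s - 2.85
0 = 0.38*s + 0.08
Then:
No Solution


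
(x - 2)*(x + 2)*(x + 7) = x^3 + 7*x^2 - 4*x - 28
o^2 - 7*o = o*(o - 7)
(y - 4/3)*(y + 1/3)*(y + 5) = y^3 + 4*y^2 - 49*y/9 - 20/9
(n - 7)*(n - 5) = n^2 - 12*n + 35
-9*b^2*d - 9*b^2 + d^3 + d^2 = (-3*b + d)*(3*b + d)*(d + 1)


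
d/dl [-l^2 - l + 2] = -2*l - 1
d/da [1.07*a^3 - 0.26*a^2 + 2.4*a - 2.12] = 3.21*a^2 - 0.52*a + 2.4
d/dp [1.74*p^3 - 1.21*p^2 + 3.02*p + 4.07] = 5.22*p^2 - 2.42*p + 3.02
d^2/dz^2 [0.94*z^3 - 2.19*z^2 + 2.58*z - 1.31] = 5.64*z - 4.38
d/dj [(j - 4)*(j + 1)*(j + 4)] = 3*j^2 + 2*j - 16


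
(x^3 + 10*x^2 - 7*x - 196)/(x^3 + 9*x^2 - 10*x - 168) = (x + 7)/(x + 6)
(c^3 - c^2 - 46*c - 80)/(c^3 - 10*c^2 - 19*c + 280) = (c + 2)/(c - 7)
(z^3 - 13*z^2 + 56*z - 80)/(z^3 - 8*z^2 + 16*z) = (z - 5)/z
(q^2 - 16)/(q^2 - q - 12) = (q + 4)/(q + 3)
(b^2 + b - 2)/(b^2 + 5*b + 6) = (b - 1)/(b + 3)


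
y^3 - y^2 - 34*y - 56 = (y - 7)*(y + 2)*(y + 4)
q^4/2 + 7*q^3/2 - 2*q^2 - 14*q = q*(q/2 + 1)*(q - 2)*(q + 7)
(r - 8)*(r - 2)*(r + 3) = r^3 - 7*r^2 - 14*r + 48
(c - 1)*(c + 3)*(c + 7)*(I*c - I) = I*c^4 + 8*I*c^3 + 2*I*c^2 - 32*I*c + 21*I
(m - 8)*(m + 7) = m^2 - m - 56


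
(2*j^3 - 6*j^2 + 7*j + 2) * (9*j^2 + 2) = 18*j^5 - 54*j^4 + 67*j^3 + 6*j^2 + 14*j + 4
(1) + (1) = 2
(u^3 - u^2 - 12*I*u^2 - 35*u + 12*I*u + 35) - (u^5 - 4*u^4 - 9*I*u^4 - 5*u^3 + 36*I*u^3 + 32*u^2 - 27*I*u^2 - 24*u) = -u^5 + 4*u^4 + 9*I*u^4 + 6*u^3 - 36*I*u^3 - 33*u^2 + 15*I*u^2 - 11*u + 12*I*u + 35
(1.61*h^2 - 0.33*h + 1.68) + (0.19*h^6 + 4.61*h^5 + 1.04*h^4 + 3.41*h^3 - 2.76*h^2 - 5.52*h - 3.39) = 0.19*h^6 + 4.61*h^5 + 1.04*h^4 + 3.41*h^3 - 1.15*h^2 - 5.85*h - 1.71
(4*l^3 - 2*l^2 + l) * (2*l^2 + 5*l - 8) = 8*l^5 + 16*l^4 - 40*l^3 + 21*l^2 - 8*l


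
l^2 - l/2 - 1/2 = (l - 1)*(l + 1/2)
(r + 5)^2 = r^2 + 10*r + 25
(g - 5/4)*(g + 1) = g^2 - g/4 - 5/4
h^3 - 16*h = h*(h - 4)*(h + 4)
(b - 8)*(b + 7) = b^2 - b - 56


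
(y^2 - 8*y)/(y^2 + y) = (y - 8)/(y + 1)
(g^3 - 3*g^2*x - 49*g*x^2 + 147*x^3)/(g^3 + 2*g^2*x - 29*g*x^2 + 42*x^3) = (-g + 7*x)/(-g + 2*x)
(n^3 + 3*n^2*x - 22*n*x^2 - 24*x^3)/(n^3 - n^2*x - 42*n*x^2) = (-n^2 + 3*n*x + 4*x^2)/(n*(-n + 7*x))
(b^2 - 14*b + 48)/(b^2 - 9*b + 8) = (b - 6)/(b - 1)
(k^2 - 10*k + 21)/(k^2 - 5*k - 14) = (k - 3)/(k + 2)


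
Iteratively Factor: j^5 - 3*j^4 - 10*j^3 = (j)*(j^4 - 3*j^3 - 10*j^2) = j^2*(j^3 - 3*j^2 - 10*j) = j^2*(j - 5)*(j^2 + 2*j) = j^3*(j - 5)*(j + 2)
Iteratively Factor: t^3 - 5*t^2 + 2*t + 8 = (t - 2)*(t^2 - 3*t - 4) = (t - 2)*(t + 1)*(t - 4)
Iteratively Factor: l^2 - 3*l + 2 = (l - 1)*(l - 2)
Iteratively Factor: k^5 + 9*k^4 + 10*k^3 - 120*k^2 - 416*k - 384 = (k + 3)*(k^4 + 6*k^3 - 8*k^2 - 96*k - 128) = (k + 2)*(k + 3)*(k^3 + 4*k^2 - 16*k - 64) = (k - 4)*(k + 2)*(k + 3)*(k^2 + 8*k + 16) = (k - 4)*(k + 2)*(k + 3)*(k + 4)*(k + 4)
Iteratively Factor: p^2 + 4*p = (p + 4)*(p)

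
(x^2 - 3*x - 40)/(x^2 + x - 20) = (x - 8)/(x - 4)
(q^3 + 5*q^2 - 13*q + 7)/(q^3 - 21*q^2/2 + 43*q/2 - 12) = 2*(q^2 + 6*q - 7)/(2*q^2 - 19*q + 24)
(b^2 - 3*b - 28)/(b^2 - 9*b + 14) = (b + 4)/(b - 2)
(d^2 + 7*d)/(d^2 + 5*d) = (d + 7)/(d + 5)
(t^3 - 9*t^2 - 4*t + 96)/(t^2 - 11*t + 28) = (t^2 - 5*t - 24)/(t - 7)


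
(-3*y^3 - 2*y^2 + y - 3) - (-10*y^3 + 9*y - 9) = 7*y^3 - 2*y^2 - 8*y + 6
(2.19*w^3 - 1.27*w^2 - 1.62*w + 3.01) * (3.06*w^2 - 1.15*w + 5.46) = 6.7014*w^5 - 6.4047*w^4 + 8.4607*w^3 + 4.1394*w^2 - 12.3067*w + 16.4346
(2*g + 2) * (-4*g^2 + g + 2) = -8*g^3 - 6*g^2 + 6*g + 4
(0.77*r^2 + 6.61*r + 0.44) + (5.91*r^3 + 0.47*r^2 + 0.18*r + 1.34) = 5.91*r^3 + 1.24*r^2 + 6.79*r + 1.78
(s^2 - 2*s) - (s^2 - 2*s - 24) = 24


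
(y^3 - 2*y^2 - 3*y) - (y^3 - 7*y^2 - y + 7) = 5*y^2 - 2*y - 7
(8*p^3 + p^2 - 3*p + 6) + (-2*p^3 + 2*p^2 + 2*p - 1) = 6*p^3 + 3*p^2 - p + 5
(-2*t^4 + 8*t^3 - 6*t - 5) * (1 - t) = 2*t^5 - 10*t^4 + 8*t^3 + 6*t^2 - t - 5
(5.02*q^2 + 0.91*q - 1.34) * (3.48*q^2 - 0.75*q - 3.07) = 17.4696*q^4 - 0.598199999999999*q^3 - 20.7571*q^2 - 1.7887*q + 4.1138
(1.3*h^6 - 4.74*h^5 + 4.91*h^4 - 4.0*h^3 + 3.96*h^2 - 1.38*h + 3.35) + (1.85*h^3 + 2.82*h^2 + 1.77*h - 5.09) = 1.3*h^6 - 4.74*h^5 + 4.91*h^4 - 2.15*h^3 + 6.78*h^2 + 0.39*h - 1.74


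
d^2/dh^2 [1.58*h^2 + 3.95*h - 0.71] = 3.16000000000000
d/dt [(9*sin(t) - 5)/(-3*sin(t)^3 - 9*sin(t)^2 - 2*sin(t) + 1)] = (54*sin(t)^3 + 36*sin(t)^2 - 90*sin(t) - 1)*cos(t)/(3*sin(t)^3 + 9*sin(t)^2 + 2*sin(t) - 1)^2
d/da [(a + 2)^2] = 2*a + 4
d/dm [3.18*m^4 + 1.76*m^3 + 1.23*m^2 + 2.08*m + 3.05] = 12.72*m^3 + 5.28*m^2 + 2.46*m + 2.08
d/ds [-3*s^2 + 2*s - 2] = 2 - 6*s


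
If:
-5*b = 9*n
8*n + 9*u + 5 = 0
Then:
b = 81*u/40 + 9/8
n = -9*u/8 - 5/8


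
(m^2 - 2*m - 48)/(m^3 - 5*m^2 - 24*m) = (m + 6)/(m*(m + 3))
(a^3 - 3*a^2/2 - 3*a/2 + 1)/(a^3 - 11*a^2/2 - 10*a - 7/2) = (2*a^2 - 5*a + 2)/(2*a^2 - 13*a - 7)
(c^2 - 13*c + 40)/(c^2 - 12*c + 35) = (c - 8)/(c - 7)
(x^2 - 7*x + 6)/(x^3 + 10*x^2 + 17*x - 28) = (x - 6)/(x^2 + 11*x + 28)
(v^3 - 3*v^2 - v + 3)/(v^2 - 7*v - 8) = (v^2 - 4*v + 3)/(v - 8)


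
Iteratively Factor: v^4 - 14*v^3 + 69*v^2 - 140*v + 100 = (v - 5)*(v^3 - 9*v^2 + 24*v - 20) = (v - 5)*(v - 2)*(v^2 - 7*v + 10) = (v - 5)*(v - 2)^2*(v - 5)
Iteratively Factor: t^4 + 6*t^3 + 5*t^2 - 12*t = (t + 4)*(t^3 + 2*t^2 - 3*t) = (t - 1)*(t + 4)*(t^2 + 3*t) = (t - 1)*(t + 3)*(t + 4)*(t)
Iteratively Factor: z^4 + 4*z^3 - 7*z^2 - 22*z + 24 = (z + 3)*(z^3 + z^2 - 10*z + 8) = (z + 3)*(z + 4)*(z^2 - 3*z + 2) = (z - 1)*(z + 3)*(z + 4)*(z - 2)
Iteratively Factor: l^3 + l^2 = (l)*(l^2 + l) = l^2*(l + 1)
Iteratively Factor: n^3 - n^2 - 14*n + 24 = (n + 4)*(n^2 - 5*n + 6) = (n - 3)*(n + 4)*(n - 2)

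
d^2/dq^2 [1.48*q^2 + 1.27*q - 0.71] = 2.96000000000000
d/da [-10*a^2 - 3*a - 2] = -20*a - 3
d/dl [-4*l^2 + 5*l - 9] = 5 - 8*l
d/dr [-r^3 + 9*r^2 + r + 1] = -3*r^2 + 18*r + 1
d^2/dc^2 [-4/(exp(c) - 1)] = 4*(exp(c) + 1)*exp(c)/(1 - exp(c))^3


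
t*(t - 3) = t^2 - 3*t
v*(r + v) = r*v + v^2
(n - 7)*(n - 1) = n^2 - 8*n + 7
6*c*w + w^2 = w*(6*c + w)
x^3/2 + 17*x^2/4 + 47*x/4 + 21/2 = (x/2 + 1)*(x + 3)*(x + 7/2)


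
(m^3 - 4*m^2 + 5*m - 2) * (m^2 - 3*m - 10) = m^5 - 7*m^4 + 7*m^3 + 23*m^2 - 44*m + 20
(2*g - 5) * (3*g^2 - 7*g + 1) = 6*g^3 - 29*g^2 + 37*g - 5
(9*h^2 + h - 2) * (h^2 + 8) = 9*h^4 + h^3 + 70*h^2 + 8*h - 16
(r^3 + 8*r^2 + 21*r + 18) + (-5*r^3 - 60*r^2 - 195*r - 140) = -4*r^3 - 52*r^2 - 174*r - 122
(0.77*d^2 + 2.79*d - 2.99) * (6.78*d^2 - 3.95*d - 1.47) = 5.2206*d^4 + 15.8747*d^3 - 32.4246*d^2 + 7.7092*d + 4.3953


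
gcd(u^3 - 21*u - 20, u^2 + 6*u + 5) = u + 1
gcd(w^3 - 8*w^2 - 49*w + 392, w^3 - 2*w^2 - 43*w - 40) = w - 8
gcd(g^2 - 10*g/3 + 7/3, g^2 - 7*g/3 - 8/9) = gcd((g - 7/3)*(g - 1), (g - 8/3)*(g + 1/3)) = 1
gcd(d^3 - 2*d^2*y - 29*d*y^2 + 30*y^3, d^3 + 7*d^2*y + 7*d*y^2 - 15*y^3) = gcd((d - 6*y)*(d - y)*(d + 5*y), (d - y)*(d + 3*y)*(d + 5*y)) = -d^2 - 4*d*y + 5*y^2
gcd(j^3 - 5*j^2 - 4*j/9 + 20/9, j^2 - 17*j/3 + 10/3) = j^2 - 17*j/3 + 10/3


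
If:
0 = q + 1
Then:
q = -1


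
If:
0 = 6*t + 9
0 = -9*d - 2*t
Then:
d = 1/3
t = -3/2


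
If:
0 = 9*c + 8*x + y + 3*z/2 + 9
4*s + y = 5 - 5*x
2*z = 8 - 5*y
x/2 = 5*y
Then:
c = 103*z/30 - 77/5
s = 51*z/10 - 383/20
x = 16 - 4*z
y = 8/5 - 2*z/5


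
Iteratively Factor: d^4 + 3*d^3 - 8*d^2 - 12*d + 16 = (d - 1)*(d^3 + 4*d^2 - 4*d - 16) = (d - 1)*(d + 4)*(d^2 - 4) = (d - 2)*(d - 1)*(d + 4)*(d + 2)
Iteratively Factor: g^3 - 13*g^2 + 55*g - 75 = (g - 5)*(g^2 - 8*g + 15) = (g - 5)*(g - 3)*(g - 5)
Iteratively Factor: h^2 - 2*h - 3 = (h - 3)*(h + 1)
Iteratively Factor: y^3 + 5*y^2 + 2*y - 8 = (y - 1)*(y^2 + 6*y + 8) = (y - 1)*(y + 2)*(y + 4)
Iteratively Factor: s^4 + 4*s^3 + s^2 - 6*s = (s + 3)*(s^3 + s^2 - 2*s) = (s - 1)*(s + 3)*(s^2 + 2*s) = s*(s - 1)*(s + 3)*(s + 2)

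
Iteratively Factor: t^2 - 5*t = (t)*(t - 5)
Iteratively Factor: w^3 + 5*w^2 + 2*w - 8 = (w - 1)*(w^2 + 6*w + 8) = (w - 1)*(w + 4)*(w + 2)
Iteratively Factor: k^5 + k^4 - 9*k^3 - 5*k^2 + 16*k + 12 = (k - 2)*(k^4 + 3*k^3 - 3*k^2 - 11*k - 6) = (k - 2)*(k + 1)*(k^3 + 2*k^2 - 5*k - 6) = (k - 2)*(k + 1)*(k + 3)*(k^2 - k - 2) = (k - 2)*(k + 1)^2*(k + 3)*(k - 2)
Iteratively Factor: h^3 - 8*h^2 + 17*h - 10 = (h - 5)*(h^2 - 3*h + 2) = (h - 5)*(h - 1)*(h - 2)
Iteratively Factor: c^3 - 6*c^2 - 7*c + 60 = (c + 3)*(c^2 - 9*c + 20) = (c - 4)*(c + 3)*(c - 5)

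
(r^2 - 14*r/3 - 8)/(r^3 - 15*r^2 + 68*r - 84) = (r + 4/3)/(r^2 - 9*r + 14)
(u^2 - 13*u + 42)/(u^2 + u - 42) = (u - 7)/(u + 7)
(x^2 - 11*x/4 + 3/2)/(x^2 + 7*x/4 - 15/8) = 2*(x - 2)/(2*x + 5)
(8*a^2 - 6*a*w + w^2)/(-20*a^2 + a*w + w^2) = (-2*a + w)/(5*a + w)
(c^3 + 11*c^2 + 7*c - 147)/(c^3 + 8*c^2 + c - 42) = (c^2 + 4*c - 21)/(c^2 + c - 6)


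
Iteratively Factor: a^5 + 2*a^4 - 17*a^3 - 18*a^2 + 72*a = (a + 4)*(a^4 - 2*a^3 - 9*a^2 + 18*a) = (a - 3)*(a + 4)*(a^3 + a^2 - 6*a) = a*(a - 3)*(a + 4)*(a^2 + a - 6) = a*(a - 3)*(a - 2)*(a + 4)*(a + 3)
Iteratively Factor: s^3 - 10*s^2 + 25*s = (s)*(s^2 - 10*s + 25) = s*(s - 5)*(s - 5)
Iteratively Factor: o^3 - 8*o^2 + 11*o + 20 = (o + 1)*(o^2 - 9*o + 20) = (o - 5)*(o + 1)*(o - 4)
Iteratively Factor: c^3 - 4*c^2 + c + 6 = (c - 3)*(c^2 - c - 2) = (c - 3)*(c - 2)*(c + 1)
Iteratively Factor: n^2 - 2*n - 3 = (n - 3)*(n + 1)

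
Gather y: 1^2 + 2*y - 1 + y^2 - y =y^2 + y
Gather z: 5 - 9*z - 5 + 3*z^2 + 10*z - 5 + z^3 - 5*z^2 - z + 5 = z^3 - 2*z^2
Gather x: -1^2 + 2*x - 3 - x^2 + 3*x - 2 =-x^2 + 5*x - 6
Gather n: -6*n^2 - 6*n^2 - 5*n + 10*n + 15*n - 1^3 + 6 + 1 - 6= -12*n^2 + 20*n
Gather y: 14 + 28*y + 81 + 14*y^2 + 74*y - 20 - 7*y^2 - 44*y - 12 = 7*y^2 + 58*y + 63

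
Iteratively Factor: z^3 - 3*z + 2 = (z - 1)*(z^2 + z - 2) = (z - 1)*(z + 2)*(z - 1)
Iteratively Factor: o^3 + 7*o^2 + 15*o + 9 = (o + 3)*(o^2 + 4*o + 3) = (o + 3)^2*(o + 1)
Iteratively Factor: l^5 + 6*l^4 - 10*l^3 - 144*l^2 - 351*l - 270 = (l + 3)*(l^4 + 3*l^3 - 19*l^2 - 87*l - 90) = (l + 3)^2*(l^3 - 19*l - 30) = (l + 3)^3*(l^2 - 3*l - 10) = (l - 5)*(l + 3)^3*(l + 2)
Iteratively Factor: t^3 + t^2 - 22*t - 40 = (t + 2)*(t^2 - t - 20) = (t - 5)*(t + 2)*(t + 4)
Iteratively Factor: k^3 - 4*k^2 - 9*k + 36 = (k - 3)*(k^2 - k - 12) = (k - 3)*(k + 3)*(k - 4)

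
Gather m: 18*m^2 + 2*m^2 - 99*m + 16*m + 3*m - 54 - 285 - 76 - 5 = 20*m^2 - 80*m - 420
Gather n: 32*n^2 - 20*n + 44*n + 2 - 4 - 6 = 32*n^2 + 24*n - 8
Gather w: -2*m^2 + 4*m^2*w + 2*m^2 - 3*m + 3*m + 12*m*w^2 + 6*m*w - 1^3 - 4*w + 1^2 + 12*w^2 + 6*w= w^2*(12*m + 12) + w*(4*m^2 + 6*m + 2)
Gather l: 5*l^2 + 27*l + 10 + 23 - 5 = 5*l^2 + 27*l + 28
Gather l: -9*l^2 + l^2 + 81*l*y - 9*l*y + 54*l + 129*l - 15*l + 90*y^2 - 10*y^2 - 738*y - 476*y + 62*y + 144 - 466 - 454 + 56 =-8*l^2 + l*(72*y + 168) + 80*y^2 - 1152*y - 720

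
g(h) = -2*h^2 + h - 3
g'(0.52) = -1.08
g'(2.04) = -7.16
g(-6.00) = -81.00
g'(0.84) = -2.36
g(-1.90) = -12.12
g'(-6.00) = 25.00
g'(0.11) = 0.56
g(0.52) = -3.02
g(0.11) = -2.91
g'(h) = 1 - 4*h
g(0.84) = -3.57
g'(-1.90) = 8.60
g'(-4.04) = 17.16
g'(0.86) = -2.44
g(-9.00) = -174.00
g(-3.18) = -26.40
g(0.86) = -3.62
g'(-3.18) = 13.72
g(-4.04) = -39.68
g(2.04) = -9.28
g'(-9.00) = 37.00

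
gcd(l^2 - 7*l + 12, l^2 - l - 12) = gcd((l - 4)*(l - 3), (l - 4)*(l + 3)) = l - 4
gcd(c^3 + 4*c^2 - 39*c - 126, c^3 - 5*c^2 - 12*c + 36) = c^2 - 3*c - 18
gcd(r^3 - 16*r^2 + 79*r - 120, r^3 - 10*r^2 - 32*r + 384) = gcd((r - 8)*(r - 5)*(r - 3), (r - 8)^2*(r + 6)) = r - 8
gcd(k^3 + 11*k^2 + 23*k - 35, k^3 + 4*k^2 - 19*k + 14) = k^2 + 6*k - 7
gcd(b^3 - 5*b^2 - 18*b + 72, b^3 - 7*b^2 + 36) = b^2 - 9*b + 18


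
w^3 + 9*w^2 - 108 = (w - 3)*(w + 6)^2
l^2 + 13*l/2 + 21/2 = (l + 3)*(l + 7/2)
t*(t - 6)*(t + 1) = t^3 - 5*t^2 - 6*t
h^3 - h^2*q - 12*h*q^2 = h*(h - 4*q)*(h + 3*q)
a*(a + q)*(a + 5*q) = a^3 + 6*a^2*q + 5*a*q^2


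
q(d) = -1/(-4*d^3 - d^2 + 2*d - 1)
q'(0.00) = 2.00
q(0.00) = 1.00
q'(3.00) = -0.00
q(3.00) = 0.01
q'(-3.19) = -0.01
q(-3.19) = -0.01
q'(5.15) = -0.00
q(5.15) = 0.00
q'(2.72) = -0.01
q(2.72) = 0.01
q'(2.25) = -0.03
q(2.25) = 0.02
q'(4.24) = -0.00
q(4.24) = 0.00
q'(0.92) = -1.03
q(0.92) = 0.32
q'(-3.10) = -0.01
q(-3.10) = -0.01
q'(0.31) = 0.64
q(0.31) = 1.68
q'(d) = -(12*d^2 + 2*d - 2)/(-4*d^3 - d^2 + 2*d - 1)^2 = 2*(-6*d^2 - d + 1)/(4*d^3 + d^2 - 2*d + 1)^2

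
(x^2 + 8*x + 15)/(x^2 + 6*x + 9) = (x + 5)/(x + 3)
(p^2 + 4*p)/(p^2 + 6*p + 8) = p/(p + 2)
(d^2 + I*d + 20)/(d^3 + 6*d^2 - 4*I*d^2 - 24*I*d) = (d + 5*I)/(d*(d + 6))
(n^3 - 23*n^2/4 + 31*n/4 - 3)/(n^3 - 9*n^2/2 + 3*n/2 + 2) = (4*n - 3)/(2*(2*n + 1))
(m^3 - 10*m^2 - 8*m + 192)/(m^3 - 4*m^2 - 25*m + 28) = (m^2 - 14*m + 48)/(m^2 - 8*m + 7)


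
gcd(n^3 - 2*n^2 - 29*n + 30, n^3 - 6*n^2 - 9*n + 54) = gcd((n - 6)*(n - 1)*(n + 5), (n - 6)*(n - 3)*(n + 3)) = n - 6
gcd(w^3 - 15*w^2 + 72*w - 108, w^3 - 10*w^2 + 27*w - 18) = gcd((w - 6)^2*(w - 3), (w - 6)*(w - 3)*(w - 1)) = w^2 - 9*w + 18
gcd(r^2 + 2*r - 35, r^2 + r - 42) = r + 7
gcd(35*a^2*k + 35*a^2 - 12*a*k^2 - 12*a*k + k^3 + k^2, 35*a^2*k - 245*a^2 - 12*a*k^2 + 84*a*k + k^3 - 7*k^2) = 35*a^2 - 12*a*k + k^2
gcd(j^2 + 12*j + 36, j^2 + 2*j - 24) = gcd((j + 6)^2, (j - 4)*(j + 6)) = j + 6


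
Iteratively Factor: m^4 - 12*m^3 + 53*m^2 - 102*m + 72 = (m - 2)*(m^3 - 10*m^2 + 33*m - 36) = (m - 4)*(m - 2)*(m^2 - 6*m + 9) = (m - 4)*(m - 3)*(m - 2)*(m - 3)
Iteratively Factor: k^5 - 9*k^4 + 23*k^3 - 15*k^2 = (k - 5)*(k^4 - 4*k^3 + 3*k^2) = (k - 5)*(k - 1)*(k^3 - 3*k^2) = (k - 5)*(k - 3)*(k - 1)*(k^2) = k*(k - 5)*(k - 3)*(k - 1)*(k)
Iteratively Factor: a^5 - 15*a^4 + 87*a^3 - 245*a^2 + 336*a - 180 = (a - 5)*(a^4 - 10*a^3 + 37*a^2 - 60*a + 36) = (a - 5)*(a - 2)*(a^3 - 8*a^2 + 21*a - 18) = (a - 5)*(a - 2)^2*(a^2 - 6*a + 9) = (a - 5)*(a - 3)*(a - 2)^2*(a - 3)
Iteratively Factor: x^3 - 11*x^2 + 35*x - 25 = (x - 5)*(x^2 - 6*x + 5) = (x - 5)*(x - 1)*(x - 5)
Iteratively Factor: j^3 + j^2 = (j)*(j^2 + j) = j*(j + 1)*(j)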